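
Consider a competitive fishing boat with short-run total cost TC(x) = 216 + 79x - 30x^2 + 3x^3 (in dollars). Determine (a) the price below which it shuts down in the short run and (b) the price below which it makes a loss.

AVC = 79 - 30x + 3x^2; minimized at x = 5, giving min AVC = $4. That is the shutdown price.
ATC = 216/x + 79 - 30x + 3x^2. Setting dATC/dx = −216/x^2 − 30 + 6x = 0 gives x = 6 (since 6·6^3 − 30·6^2 = 216).
min ATC = 216/6 + 79 − 30·6 + 3·6^2 = $43. That is the break-even price.
Between these two prices the firm operates at a loss; above $43 it earns a profit.

Shutdown price = $4; break-even price = $43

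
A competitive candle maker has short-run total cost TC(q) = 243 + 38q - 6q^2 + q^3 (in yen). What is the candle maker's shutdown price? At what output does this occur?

¥29 per unit, at q = 3

Short-run supply begins at min AVC. From VC = 38q - 6q^2 + q^3, AVC = 38 - 6q + q^2.
At the minimum of AVC, MC = AVC. MC = 38 - 12q + 3q^2; setting MC = AVC gives 2q^2 - 6q = 0, so q = 3. min AVC = 29.
The firm shuts down for any P below ¥29.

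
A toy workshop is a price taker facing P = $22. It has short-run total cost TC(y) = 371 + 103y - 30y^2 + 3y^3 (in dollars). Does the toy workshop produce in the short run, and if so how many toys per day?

Shut down

Strip out fixed cost: VC = 103y - 30y^2 + 3y^3. Then AVC = 103 - 30y + 3y^2 and MC = 103 - 60y + 9y^2.
The AVC parabola has its vertex at y = 30/6 = 5, where AVC = 103 - 30·5 + 3·5^2 = $28.
P = $22 lies below min AVC = $28; no output level covers variable cost.
Best response: produce nothing and absorb the $371 fixed cost.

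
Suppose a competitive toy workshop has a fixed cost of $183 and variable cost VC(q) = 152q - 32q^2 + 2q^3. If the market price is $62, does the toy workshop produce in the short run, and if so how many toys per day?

Produce at q = 9

Strip out fixed cost: VC = 152q - 32q^2 + 2q^3. Then AVC = 152 - 32q + 2q^2 and MC = 152 - 64q + 6q^2.
The AVC parabola has its vertex at q = 32/4 = 8, where AVC = 152 - 32·8 + 2·8^2 = $24.
P = $62 exceeds min AVC = $24, so the firm stays open.
P = MC gives 90 - 64q + 6q^2 = 0, with roots 5/3 and 9. Take the larger (rising MC): q* = 9.
Check: AVC at q = 9 is $26 ≤ P, so revenue covers variable cost.
Profit = P·q − TC = 62·9 − 417 = $141.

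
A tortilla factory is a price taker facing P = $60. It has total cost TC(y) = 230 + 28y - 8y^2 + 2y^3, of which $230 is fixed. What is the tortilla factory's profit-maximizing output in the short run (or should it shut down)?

Produce at y = 4

Variable cost is VC = 28y - 8y^2 + 2y^3, so AVC = VC/y = 28 - 8y + 2y^2 and MC = dTC/dy = 28 - 16y + 6y^2.
The AVC parabola has its vertex at y = 8/4 = 2, where AVC = 28 - 8·2 + 2·2^2 = $20.
Because $60 ≥ $20, revenue can cover variable cost; the firm operates.
Solving P = MC: -32 - 16y + 6y^2 = 0 ⇒ y = -4/3 or 4. On the upward-sloping branch, y* = 4.
Check: AVC at y = 4 is $28 ≤ P, so revenue covers variable cost.
Profit = P·y − TC = 60·4 − 342 = -$102, a loss, but smaller than the $230 fixed cost the firm would lose by shutting down.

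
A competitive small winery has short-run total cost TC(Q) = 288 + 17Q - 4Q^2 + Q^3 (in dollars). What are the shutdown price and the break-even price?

AVC = 17 - 4Q + Q^2; minimized at Q = 2, giving min AVC = $13. That is the shutdown price.
ATC = 288/Q + 17 - 4Q + Q^2. Setting dATC/dQ = −288/Q^2 − 4 + 2Q = 0 gives Q = 6 (since 2·6^3 − 4·6^2 = 288).
min ATC = 288/6 + 17 − 4·6 + 6^2 = $77. That is the break-even price.
For $13 ≤ P < $77 the firm produces at a loss; below $13 it shuts down.

Shutdown price = $13; break-even price = $77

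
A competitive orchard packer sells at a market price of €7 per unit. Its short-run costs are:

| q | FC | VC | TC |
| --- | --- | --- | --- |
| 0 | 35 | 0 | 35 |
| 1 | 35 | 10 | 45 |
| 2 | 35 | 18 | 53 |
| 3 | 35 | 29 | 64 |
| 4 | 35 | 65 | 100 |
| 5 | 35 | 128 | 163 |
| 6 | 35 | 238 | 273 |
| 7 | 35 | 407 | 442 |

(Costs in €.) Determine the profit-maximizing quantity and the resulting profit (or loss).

Tabulate TR − TC: q=0: -35; q=1: -38; q=2: -39; q=3: -43; q=4: -72; q=5: -128; q=6: -231; q=7: -393.
Profit is highest at q = 0. Equivalently, the lowest AVC in the table is 18/2 ≈ €9 at q = 2, and P = €7 falls below it — price never covers variable cost, so the firm shuts down and loses only its fixed cost.

q = 0 (shut down); profit = -€35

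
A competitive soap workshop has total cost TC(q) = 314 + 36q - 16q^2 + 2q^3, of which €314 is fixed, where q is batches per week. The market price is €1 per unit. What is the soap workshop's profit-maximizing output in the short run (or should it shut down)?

Strip out fixed cost: VC = 36q - 16q^2 + 2q^3. Then AVC = 36 - 16q + 2q^2 and MC = 36 - 32q + 6q^2.
AVC hits its minimum where MC = AVC, at q = 4, giving min AVC = 36 - 16·4 + 2·4^2 = €4.
With P < min AVC (€1 < €4), every unit sold adds to the loss.
Shutting down limits the loss to fixed cost, €314.

Shut down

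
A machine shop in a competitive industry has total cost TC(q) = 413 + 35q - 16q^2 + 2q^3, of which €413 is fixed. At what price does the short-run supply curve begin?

€3 per unit

Short-run supply begins at min AVC. From VC = 35q - 16q^2 + 2q^3, AVC = 35 - 16q + 2q^2.
dAVC/dq = -16 + 4q = 0 gives q = 4. min AVC = 35 - 16·4 + 2·4^2 = 3.
For P < €3 the firm produces nothing.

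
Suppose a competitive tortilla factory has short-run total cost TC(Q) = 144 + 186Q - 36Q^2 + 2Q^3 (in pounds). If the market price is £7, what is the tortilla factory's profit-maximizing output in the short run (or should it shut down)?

Shut down

Strip out fixed cost: VC = 186Q - 36Q^2 + 2Q^3. Then AVC = 186 - 36Q + 2Q^2 and MC = 186 - 72Q + 6Q^2.
The AVC parabola has its vertex at Q = 36/4 = 9, where AVC = 186 - 36·9 + 2·9^2 = £24.
Since P = £7 < min AVC = £24, price fails to cover variable cost at any output.
The firm minimizes its loss by shutting down and losing only its fixed cost of £144.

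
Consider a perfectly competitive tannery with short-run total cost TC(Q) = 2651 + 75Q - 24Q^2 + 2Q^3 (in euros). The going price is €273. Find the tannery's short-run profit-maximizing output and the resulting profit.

Profit = -€231 at Q = 11

AVC = 75 - 24Q + 2Q^2; min AVC = €3 at Q = 6. Since P = €273 ≥ min AVC, the firm produces.
With MC = 75 - 48Q + 6Q^2, P = MC on the upward-sloping part at Q* = 11.
TR = 273·11 = 3003. TC = 2651 + 583 = 3234. Profit = 3003 − 3234 = -€231.
That loss of €231 beats the €2651 the firm would lose by shutting down; producing recovers €2420 of fixed cost.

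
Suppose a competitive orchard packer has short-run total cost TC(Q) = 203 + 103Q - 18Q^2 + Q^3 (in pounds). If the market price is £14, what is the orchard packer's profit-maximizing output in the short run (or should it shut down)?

Shut down

From TC, MC = TC'(Q) = 103 - 36Q + 3Q^2 and AVC = VC/Q = 103 - 18Q + Q^2.
AVC hits its minimum where MC = AVC, at Q = 9, giving min AVC = 103 - 18·9 + 9^2 = £22.
Since P = £14 < min AVC = £22, price fails to cover variable cost at any output.
Best response: produce nothing and absorb the £203 fixed cost.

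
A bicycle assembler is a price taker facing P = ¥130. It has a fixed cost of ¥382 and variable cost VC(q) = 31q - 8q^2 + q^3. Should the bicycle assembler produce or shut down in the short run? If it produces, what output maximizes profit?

Strip out fixed cost: VC = 31q - 8q^2 + q^3. Then AVC = 31 - 8q + q^2 and MC = 31 - 16q + 3q^2.
The AVC parabola has its vertex at q = 8/2 = 4, where AVC = 31 - 8·4 + 4^2 = ¥15.
P = ¥130 exceeds min AVC = ¥15, so the firm stays open.
P = MC gives -99 - 16q + 3q^2 = 0, with roots -11/3 and 9. Take the larger (rising MC): q* = 9.
Check: AVC at q = 9 is ¥40 ≤ P, so revenue covers variable cost.
Profit = P·q − TC = 130·9 − 742 = ¥428.

Produce at q = 9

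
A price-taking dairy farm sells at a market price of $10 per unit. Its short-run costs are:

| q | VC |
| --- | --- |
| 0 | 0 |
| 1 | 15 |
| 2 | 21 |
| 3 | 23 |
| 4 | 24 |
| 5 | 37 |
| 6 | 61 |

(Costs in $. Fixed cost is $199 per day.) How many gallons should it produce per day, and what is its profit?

q = 4; profit = -$183

Profit at each row (π = 10q − TC): q=0: -199; q=1: -204; q=2: -200; q=3: -192; q=4: -183; q=5: -186; q=6: -200.
Profit is maximized at q = 4. AVC there is 24/4 = $6 ≤ P, so producing beats shutting down (which would give -$199).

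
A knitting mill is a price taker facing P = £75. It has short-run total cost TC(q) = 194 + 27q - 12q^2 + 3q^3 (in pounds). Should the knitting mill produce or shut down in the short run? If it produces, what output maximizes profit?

Produce at q = 4

Variable cost is VC = 27q - 12q^2 + 3q^3, so AVC = VC/q = 27 - 12q + 3q^2 and MC = dTC/dq = 27 - 24q + 9q^2.
AVC is minimized where dAVC/dq = -12 + 6q = 0, at q = 2; min AVC = 27 - 12·2 + 3·2^2 = £15.
Because £75 ≥ £15, revenue can cover variable cost; the firm operates.
P = MC gives -48 - 24q + 9q^2 = 0, with roots -4/3 and 4. Take the larger (rising MC): q* = 4.
Check: AVC at q = 4 is £27 ≤ P, so revenue covers variable cost.
Profit = P·q − TC = 75·4 − 302 = -£2, a loss, but smaller than the £194 fixed cost the firm would lose by shutting down.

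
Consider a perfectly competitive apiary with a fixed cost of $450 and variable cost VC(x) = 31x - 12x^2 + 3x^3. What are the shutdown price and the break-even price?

Shutdown price = $19; break-even price = $136

Shutdown price = min AVC. AVC = 31 - 12x + 3x^2, with vertex at x = 2 and minimum $19.
ATC = 450/x + 31 - 12x + 3x^2. Setting dATC/dx = −450/x^2 − 12 + 6x = 0 gives x = 5 (since 6·5^3 − 12·5^2 = 450).
min ATC = 450/5 + 31 − 12·5 + 3·5^2 = $136. That is the break-even price.
Between these two prices the firm operates at a loss; above $136 it earns a profit.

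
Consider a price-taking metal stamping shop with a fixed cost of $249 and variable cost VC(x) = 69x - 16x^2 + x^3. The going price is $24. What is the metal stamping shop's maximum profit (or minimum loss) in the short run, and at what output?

AVC = 69 - 16x + x^2 has its minimum $5 at x = 8; price $24 clears that bar, so the firm operates.
With MC = 69 - 32x + 3x^2, P = MC on the upward-sloping part at x* = 9.
TR = 24·9 = 216. TC = 249 + 54 = 303. Profit = 216 − 303 = -$87.
By producing, the firm covers all variable cost plus $162 of fixed cost; shutting down would lose the full $249.

Profit = -$87 at x = 9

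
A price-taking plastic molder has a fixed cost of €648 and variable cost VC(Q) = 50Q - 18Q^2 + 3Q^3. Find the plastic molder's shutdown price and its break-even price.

Shutdown price = min AVC. AVC = 50 - 18Q + 3Q^2, with vertex at Q = 3 and minimum €23.
ATC = 648/Q + 50 - 18Q + 3Q^2. Setting dATC/dQ = −648/Q^2 − 18 + 6Q = 0 gives Q = 6 (since 6·6^3 − 18·6^2 = 648).
min ATC = 648/6 + 50 − 18·6 + 3·6^2 = €158. That is the break-even price.
For €23 ≤ P < €158 the firm produces at a loss; below €23 it shuts down.

Shutdown price = €23; break-even price = €158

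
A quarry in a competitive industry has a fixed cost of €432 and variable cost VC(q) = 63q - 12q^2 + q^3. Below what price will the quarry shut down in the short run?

€27 per unit

Short-run supply begins at min AVC. From VC = 63q - 12q^2 + q^3, AVC = 63 - 12q + q^2.
dAVC/dq = -12 + 2q = 0 gives q = 6. min AVC = 63 - 12·6 + 6^2 = 27.
The firm shuts down for any P below €27.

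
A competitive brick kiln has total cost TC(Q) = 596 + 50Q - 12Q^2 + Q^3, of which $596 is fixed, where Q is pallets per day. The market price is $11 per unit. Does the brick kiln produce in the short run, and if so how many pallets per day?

Shut down

From TC, MC = TC'(Q) = 50 - 24Q + 3Q^2 and AVC = VC/Q = 50 - 12Q + Q^2.
The AVC parabola has its vertex at Q = 12/2 = 6, where AVC = 50 - 12·6 + 6^2 = $14.
Since P = $11 < min AVC = $14, price fails to cover variable cost at any output.
Best response: produce nothing and absorb the $596 fixed cost.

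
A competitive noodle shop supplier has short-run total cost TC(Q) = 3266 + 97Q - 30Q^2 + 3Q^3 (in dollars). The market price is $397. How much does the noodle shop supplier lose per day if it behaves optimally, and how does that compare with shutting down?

AVC = 97 - 30Q + 3Q^2 has its minimum $22 at Q = 5; price $397 clears that bar, so the firm operates.
MC = 97 - 60Q + 9Q^2. Setting P = MC and taking the root on the rising branch gives Q* = 10.
TR = 397·10 = 3970. TC = 3266 + 970 = 4236. Profit = 3970 − 4236 = -$266.
Shutting down would mean losing the fixed cost of $3266, so operating at a loss of $266 is better by $3000.

Profit = -$266 at Q = 10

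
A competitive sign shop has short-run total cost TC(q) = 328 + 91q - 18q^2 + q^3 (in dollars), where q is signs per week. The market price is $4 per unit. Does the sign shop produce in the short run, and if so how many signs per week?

Strip out fixed cost: VC = 91q - 18q^2 + q^3. Then AVC = 91 - 18q + q^2 and MC = 91 - 36q + 3q^2.
AVC is minimized where dAVC/dq = -18 + 2q = 0, at q = 9; min AVC = 91 - 18·9 + 9^2 = $10.
With P < min AVC ($4 < $10), every unit sold adds to the loss.
Shutting down limits the loss to fixed cost, $328.

Shut down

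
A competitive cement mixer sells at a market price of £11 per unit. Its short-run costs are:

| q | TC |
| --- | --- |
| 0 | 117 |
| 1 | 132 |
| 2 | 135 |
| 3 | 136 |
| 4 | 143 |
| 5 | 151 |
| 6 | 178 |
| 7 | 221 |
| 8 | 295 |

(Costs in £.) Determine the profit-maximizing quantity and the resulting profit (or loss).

Tabulate TR − TC: q=0: -117; q=1: -121; q=2: -113; q=3: -103; q=4: -99; q=5: -96; q=6: -112; q=7: -144; q=8: -207.
Profit is maximized at q = 5. AVC there is 34/5 = £6.80 ≤ P, so producing beats shutting down (which would give -£117).

q = 5; profit = -£96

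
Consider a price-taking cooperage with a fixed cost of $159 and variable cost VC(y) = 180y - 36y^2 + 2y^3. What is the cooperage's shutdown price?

Short-run supply begins at min AVC. From VC = 180y - 36y^2 + 2y^3, AVC = 180 - 36y + 2y^2.
dAVC/dy = -36 + 4y = 0 gives y = 9. min AVC = 180 - 36·9 + 2·9^2 = 18.
So the shutdown price is $18.

$18 per unit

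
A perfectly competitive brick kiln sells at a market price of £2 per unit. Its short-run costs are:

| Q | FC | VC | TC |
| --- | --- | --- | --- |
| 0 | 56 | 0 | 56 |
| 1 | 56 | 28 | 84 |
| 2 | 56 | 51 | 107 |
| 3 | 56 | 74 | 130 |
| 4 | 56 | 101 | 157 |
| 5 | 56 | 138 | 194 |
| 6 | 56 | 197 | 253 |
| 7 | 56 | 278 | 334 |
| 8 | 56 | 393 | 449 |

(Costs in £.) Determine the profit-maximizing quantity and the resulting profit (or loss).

Profit at each row (π = 2Q − TC): Q=0: -56; Q=1: -82; Q=2: -103; Q=3: -124; Q=4: -149; Q=5: -184; Q=6: -241; Q=7: -320; Q=8: -433.
Profit is highest at Q = 0. Equivalently, the lowest AVC in the table is 74/3 ≈ £24.67 at Q = 3, and P = £2 falls below it — price never covers variable cost, so the firm shuts down and loses only its fixed cost.

Q = 0 (shut down); profit = -£56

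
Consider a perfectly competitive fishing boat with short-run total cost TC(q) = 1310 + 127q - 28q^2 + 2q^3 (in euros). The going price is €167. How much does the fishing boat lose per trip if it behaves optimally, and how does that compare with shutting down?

Profit = -€110 at q = 10

AVC = 127 - 28q + 2q^2; min AVC = €29 at q = 7. Since P = €167 ≥ min AVC, the firm produces.
With MC = 127 - 56q + 6q^2, P = MC on the upward-sloping part at q* = 10.
TR = 167·10 = 1670. TC = 1310 + 470 = 1780. Profit = 1670 − 1780 = -€110.
That loss of €110 beats the €1310 the firm would lose by shutting down; producing recovers €1200 of fixed cost.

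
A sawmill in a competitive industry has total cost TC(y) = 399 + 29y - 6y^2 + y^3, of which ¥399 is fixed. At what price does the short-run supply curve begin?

¥20 per unit

The shutdown price is the minimum of AVC. VC = 29y - 6y^2 + y^3, so AVC = 29 - 6y + y^2.
At the minimum of AVC, MC = AVC. MC = 29 - 12y + 3y^2; setting MC = AVC gives 2y^2 - 6y = 0, so y = 3. min AVC = 20.
So the shutdown price is ¥20.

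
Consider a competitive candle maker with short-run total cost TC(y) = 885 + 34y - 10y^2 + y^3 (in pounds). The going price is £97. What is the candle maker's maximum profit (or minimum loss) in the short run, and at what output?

AVC = 34 - 10y + y^2; min AVC = £9 at y = 5. Since P = £97 ≥ min AVC, the firm produces.
With MC = 34 - 20y + 3y^2, P = MC on the upward-sloping part at y* = 9.
TR = 97·9 = 873. TC = 885 + 225 = 1110. Profit = 873 − 1110 = -£237.
By producing, the firm covers all variable cost plus £648 of fixed cost; shutting down would lose the full £885.

Profit = -£237 at y = 9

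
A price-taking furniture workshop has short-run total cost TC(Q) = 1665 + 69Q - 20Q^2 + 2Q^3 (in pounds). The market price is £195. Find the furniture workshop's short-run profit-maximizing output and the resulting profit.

Profit = -£369 at Q = 9

AVC = 69 - 20Q + 2Q^2 has its minimum £19 at Q = 5; price £195 clears that bar, so the firm operates.
MC = 69 - 40Q + 6Q^2. Setting P = MC and taking the root on the rising branch gives Q* = 9.
TR = 195·9 = 1755. TC = 1665 + 459 = 2124. Profit = 1755 − 2124 = -£369.
By producing, the firm covers all variable cost plus £1296 of fixed cost; shutting down would lose the full £1665.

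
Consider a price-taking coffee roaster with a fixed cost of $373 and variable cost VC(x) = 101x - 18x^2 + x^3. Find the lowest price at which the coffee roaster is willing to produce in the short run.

$20 per unit

The firm shuts down when price falls below the minimum of average variable cost. AVC = VC/x = 101 - 18x + x^2.
At the minimum of AVC, MC = AVC. MC = 101 - 36x + 3x^2; setting MC = AVC gives 2x^2 - 18x = 0, so x = 9. min AVC = 20.
For P < $20 the firm produces nothing.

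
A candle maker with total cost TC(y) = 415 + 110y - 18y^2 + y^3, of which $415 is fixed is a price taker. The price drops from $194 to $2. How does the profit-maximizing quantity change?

Output falls from 14 to 0 (the firm shuts down)

MC = 110 - 36y + 3y^2; the shutdown threshold is min AVC = $29 (at y = 9).
With P = $194 above the shutdown price, P = MC gives y = 14.
At P = $2 < min AVC = $29, price no longer covers variable cost at any output, so the firm shuts down: y = 0.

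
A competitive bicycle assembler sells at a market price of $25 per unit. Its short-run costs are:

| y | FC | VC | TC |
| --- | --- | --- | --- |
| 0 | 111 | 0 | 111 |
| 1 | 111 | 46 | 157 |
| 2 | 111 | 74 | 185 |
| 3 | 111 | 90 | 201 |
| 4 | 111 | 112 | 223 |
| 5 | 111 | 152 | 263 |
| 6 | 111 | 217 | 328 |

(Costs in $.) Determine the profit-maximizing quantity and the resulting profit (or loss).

y = 0 (shut down); profit = -$111

Tabulate TR − TC: y=0: -111; y=1: -132; y=2: -135; y=3: -126; y=4: -123; y=5: -138; y=6: -178.
Profit is highest at y = 0. Equivalently, the lowest AVC in the table is 112/4 ≈ $28 at y = 4, and P = $25 falls below it — price never covers variable cost, so the firm shuts down and loses only its fixed cost.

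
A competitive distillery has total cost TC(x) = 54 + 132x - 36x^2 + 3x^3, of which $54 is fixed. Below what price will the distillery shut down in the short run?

$24 per unit

The firm shuts down when price falls below the minimum of average variable cost. AVC = VC/x = 132 - 36x + 3x^2.
dAVC/dx = -36 + 6x = 0 gives x = 6. min AVC = 132 - 36·6 + 3·6^2 = 24.
The firm shuts down for any P below $24.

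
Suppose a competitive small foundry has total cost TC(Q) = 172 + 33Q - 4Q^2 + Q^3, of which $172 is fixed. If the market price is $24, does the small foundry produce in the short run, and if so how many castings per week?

Variable cost is VC = 33Q - 4Q^2 + Q^3, so AVC = VC/Q = 33 - 4Q + Q^2 and MC = dTC/dQ = 33 - 8Q + 3Q^2.
AVC is minimized where dAVC/dQ = -4 + 2Q = 0, at Q = 2; min AVC = 33 - 4·2 + 2^2 = $29.
With P < min AVC ($24 < $29), every unit sold adds to the loss.
The firm minimizes its loss by shutting down and losing only its fixed cost of $172.

Shut down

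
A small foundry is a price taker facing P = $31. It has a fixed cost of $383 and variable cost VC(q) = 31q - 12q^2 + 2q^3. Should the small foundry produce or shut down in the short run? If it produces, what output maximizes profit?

Strip out fixed cost: VC = 31q - 12q^2 + 2q^3. Then AVC = 31 - 12q + 2q^2 and MC = 31 - 24q + 6q^2.
The AVC parabola has its vertex at q = 12/4 = 3, where AVC = 31 - 12·3 + 2·3^2 = $13.
P = $31 exceeds min AVC = $13, so the firm stays open.
P = MC gives -24q + 6q^2 = 0, with roots 0 and 4. Take the larger (rising MC): q* = 4.
Check: AVC at q = 4 is $15 ≤ P, so revenue covers variable cost.
Profit = P·q − TC = 31·4 − 443 = -$319, a loss, but smaller than the $383 fixed cost the firm would lose by shutting down.

Produce at q = 4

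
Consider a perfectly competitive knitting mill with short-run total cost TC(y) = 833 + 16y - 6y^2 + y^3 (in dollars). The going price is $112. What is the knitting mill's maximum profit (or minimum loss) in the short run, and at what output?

AVC = 16 - 6y + y^2; min AVC = $7 at y = 3. Since P = $112 ≥ min AVC, the firm produces.
With MC = 16 - 12y + 3y^2, P = MC on the upward-sloping part at y* = 8.
TR = 112·8 = 896. TC = 833 + 256 = 1089. Profit = 896 − 1089 = -$193.
By producing, the firm covers all variable cost plus $640 of fixed cost; shutting down would lose the full $833.

Profit = -$193 at y = 8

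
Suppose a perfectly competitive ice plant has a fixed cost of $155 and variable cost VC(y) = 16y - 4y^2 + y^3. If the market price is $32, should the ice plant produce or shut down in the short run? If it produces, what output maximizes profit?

From TC, MC = TC'(y) = 16 - 8y + 3y^2 and AVC = VC/y = 16 - 4y + y^2.
The AVC parabola has its vertex at y = 4/2 = 2, where AVC = 16 - 4·2 + 2^2 = $12.
Because $32 ≥ $12, revenue can cover variable cost; the firm operates.
Solving P = MC: -16 - 8y + 3y^2 = 0 ⇒ y = -4/3 or 4. On the upward-sloping branch, y* = 4.
Check: AVC at y = 4 is $16 ≤ P, so revenue covers variable cost.
Profit = P·y − TC = 32·4 − 219 = -$91, a loss, but smaller than the $155 fixed cost the firm would lose by shutting down.

Produce at y = 4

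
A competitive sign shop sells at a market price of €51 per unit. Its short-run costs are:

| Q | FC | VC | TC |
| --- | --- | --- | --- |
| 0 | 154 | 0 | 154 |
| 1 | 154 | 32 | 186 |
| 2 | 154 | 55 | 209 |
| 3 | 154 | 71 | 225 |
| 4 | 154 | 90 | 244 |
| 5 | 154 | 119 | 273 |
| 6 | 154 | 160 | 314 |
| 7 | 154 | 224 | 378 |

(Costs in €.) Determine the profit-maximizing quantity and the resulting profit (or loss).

Compute π = P·Q − TC at each output: Q=0: -154; Q=1: -135; Q=2: -107; Q=3: -72; Q=4: -40; Q=5: -18; Q=6: -8; Q=7: -21.
Profit is maximized at Q = 6. AVC there is 160/6 = €26.67 ≤ P, so producing beats shutting down (which would give -€154).

Q = 6; profit = -€8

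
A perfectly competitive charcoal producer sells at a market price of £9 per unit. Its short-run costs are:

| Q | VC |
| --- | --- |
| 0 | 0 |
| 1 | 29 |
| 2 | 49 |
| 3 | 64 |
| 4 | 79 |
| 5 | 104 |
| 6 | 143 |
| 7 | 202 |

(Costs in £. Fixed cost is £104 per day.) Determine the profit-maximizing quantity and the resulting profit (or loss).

Q = 0 (shut down); profit = -£104

Profit at each row (π = 9Q − TC): Q=0: -104; Q=1: -124; Q=2: -135; Q=3: -141; Q=4: -147; Q=5: -163; Q=6: -193; Q=7: -243.
Profit is highest at Q = 0. Equivalently, the lowest AVC in the table is 79/4 ≈ £19.75 at Q = 4, and P = £9 falls below it — price never covers variable cost, so the firm shuts down and loses only its fixed cost.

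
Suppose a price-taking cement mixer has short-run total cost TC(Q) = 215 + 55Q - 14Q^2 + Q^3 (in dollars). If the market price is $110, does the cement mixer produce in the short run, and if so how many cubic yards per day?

From TC, MC = TC'(Q) = 55 - 28Q + 3Q^2 and AVC = VC/Q = 55 - 14Q + Q^2.
AVC hits its minimum where MC = AVC, at Q = 7, giving min AVC = 55 - 14·7 + 7^2 = $6.
Since P = $110 ≥ min AVC = $6, price covers variable cost and the firm should produce.
Set P = MC: 110 = 55 - 28Q + 3Q^2 → -55 - 28Q + 3Q^2 = 0. The roots are Q = -5/3 and Q = 11; the profit-maximizing output is on the rising part of MC, so Q* = 11.
Check: AVC at Q = 11 is $22 ≤ P, so revenue covers variable cost.
Profit = P·Q − TC = 110·11 − 457 = $753.

Produce at Q = 11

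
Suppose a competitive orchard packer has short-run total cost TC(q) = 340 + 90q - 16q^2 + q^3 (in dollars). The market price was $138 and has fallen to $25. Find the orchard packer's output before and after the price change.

MC = 90 - 32q + 3q^2; the shutdown threshold is min AVC = $26 (at q = 8).
At P = $138 ≥ min AVC, set P = MC on the rising branch: q = 12.
At P = $25 < min AVC = $26, price no longer covers variable cost at any output, so the firm shuts down: q = 0.

Output falls from 12 to 0 (the firm shuts down)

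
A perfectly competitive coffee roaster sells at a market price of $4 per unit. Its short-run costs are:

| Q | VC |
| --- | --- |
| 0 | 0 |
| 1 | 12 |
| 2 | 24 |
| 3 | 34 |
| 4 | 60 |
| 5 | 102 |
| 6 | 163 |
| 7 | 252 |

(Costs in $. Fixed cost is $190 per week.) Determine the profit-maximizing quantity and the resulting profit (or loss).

Q = 0 (shut down); profit = -$190

Compute π = P·Q − TC at each output: Q=0: -190; Q=1: -198; Q=2: -206; Q=3: -212; Q=4: -234; Q=5: -272; Q=6: -329; Q=7: -414.
Profit is highest at Q = 0. Equivalently, the lowest AVC in the table is 34/3 ≈ $11.33 at Q = 3, and P = $4 falls below it — price never covers variable cost, so the firm shuts down and loses only its fixed cost.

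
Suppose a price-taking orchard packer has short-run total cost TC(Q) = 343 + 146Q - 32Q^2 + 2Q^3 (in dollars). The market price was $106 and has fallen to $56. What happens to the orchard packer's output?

AVC = 146 - 32Q + 2Q^2, minimized at Q = 8 where min AVC = $18. MC = 146 - 64Q + 6Q^2.
At P = $106 ≥ min AVC, set P = MC on the rising branch: Q = 10.
At P = $56 ≥ min AVC, set P = MC: Q = 9. The firm stays open but cuts output.

Output falls from 10 to 9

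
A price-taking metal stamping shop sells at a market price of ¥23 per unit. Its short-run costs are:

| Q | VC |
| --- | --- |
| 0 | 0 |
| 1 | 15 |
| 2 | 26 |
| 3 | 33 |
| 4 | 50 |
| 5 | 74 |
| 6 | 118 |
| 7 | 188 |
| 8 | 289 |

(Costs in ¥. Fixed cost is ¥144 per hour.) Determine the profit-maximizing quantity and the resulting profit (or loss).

Profit at each row (π = 23Q − TC): Q=0: -144; Q=1: -136; Q=2: -124; Q=3: -108; Q=4: -102; Q=5: -103; Q=6: -124; Q=7: -171; Q=8: -249.
Profit is maximized at Q = 4. AVC there is 50/4 = ¥12.50 ≤ P, so producing beats shutting down (which would give -¥144).

Q = 4; profit = -¥102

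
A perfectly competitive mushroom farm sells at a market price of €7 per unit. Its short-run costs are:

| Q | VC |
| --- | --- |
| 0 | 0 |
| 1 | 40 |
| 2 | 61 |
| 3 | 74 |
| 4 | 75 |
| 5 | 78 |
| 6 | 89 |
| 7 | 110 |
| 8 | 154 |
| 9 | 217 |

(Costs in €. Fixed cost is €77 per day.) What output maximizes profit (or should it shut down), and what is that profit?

Compute π = P·Q − TC at each output: Q=0: -77; Q=1: -110; Q=2: -124; Q=3: -130; Q=4: -124; Q=5: -120; Q=6: -124; Q=7: -138; Q=8: -175; Q=9: -231.
Profit is highest at Q = 0. Equivalently, the lowest AVC in the table is 89/6 ≈ €14.83 at Q = 6, and P = €7 falls below it — price never covers variable cost, so the firm shuts down and loses only its fixed cost.

Q = 0 (shut down); profit = -€77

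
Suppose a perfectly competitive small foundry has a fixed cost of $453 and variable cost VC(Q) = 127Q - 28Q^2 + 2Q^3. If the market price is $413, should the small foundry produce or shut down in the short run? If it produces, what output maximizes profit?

Produce at Q = 13

Variable cost is VC = 127Q - 28Q^2 + 2Q^3, so AVC = VC/Q = 127 - 28Q + 2Q^2 and MC = dTC/dQ = 127 - 56Q + 6Q^2.
AVC is minimized where dAVC/dQ = -28 + 4Q = 0, at Q = 7; min AVC = 127 - 28·7 + 2·7^2 = $29.
Since P = $413 ≥ min AVC = $29, price covers variable cost and the firm should produce.
P = MC gives -286 - 56Q + 6Q^2 = 0, with roots -11/3 and 13. Take the larger (rising MC): Q* = 13.
Check: AVC at Q = 13 is $101 ≤ P, so revenue covers variable cost.
Profit = P·Q − TC = 413·13 − 1766 = $3603.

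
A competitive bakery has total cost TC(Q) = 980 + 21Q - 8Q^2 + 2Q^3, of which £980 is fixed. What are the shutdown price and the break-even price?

Shutdown price = min AVC. AVC = 21 - 8Q + 2Q^2, with vertex at Q = 2 and minimum £13.
ATC = 980/Q + 21 - 8Q + 2Q^2. Setting dATC/dQ = −980/Q^2 − 8 + 4Q = 0 gives Q = 7 (since 4·7^3 − 8·7^2 = 980).
min ATC = 980/7 + 21 − 8·7 + 2·7^2 = £203. That is the break-even price.
For £13 ≤ P < £203 the firm produces at a loss; below £13 it shuts down.

Shutdown price = £13; break-even price = £203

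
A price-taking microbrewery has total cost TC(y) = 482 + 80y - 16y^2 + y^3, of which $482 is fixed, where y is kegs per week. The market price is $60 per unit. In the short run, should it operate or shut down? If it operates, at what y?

Variable cost is VC = 80y - 16y^2 + y^3, so AVC = VC/y = 80 - 16y + y^2 and MC = dTC/dy = 80 - 32y + 3y^2.
AVC hits its minimum where MC = AVC, at y = 8, giving min AVC = 80 - 16·8 + 8^2 = $16.
Because $60 ≥ $16, revenue can cover variable cost; the firm operates.
P = MC gives 20 - 32y + 3y^2 = 0, with roots 2/3 and 10. Take the larger (rising MC): y* = 10.
Check: AVC at y = 10 is $20 ≤ P, so revenue covers variable cost.
Profit = P·y − TC = 60·10 − 682 = -$82, a loss, but smaller than the $482 fixed cost the firm would lose by shutting down.

Produce at y = 10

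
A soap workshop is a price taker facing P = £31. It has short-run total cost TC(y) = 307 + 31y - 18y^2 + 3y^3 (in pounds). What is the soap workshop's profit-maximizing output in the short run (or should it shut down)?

From TC, MC = TC'(y) = 31 - 36y + 9y^2 and AVC = VC/y = 31 - 18y + 3y^2.
The AVC parabola has its vertex at y = 18/6 = 3, where AVC = 31 - 18·3 + 3·3^2 = £4.
P = £31 exceeds min AVC = £4, so the firm stays open.
P = MC gives -36y + 9y^2 = 0, with roots 0 and 4. Take the larger (rising MC): y* = 4.
Check: AVC at y = 4 is £7 ≤ P, so revenue covers variable cost.
Profit = P·y − TC = 31·4 − 335 = -£211, a loss, but smaller than the £307 fixed cost the firm would lose by shutting down.

Produce at y = 4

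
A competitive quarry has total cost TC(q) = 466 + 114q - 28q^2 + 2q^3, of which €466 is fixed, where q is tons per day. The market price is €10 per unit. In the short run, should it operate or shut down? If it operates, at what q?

Strip out fixed cost: VC = 114q - 28q^2 + 2q^3. Then AVC = 114 - 28q + 2q^2 and MC = 114 - 56q + 6q^2.
The AVC parabola has its vertex at q = 28/4 = 7, where AVC = 114 - 28·7 + 2·7^2 = €16.
Since P = €10 < min AVC = €16, price fails to cover variable cost at any output.
Shutting down limits the loss to fixed cost, €466.

Shut down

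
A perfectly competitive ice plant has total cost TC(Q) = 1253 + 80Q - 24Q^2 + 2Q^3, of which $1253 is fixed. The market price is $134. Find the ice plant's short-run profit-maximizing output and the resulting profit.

AVC = 80 - 24Q + 2Q^2; min AVC = $8 at Q = 6. Since P = $134 ≥ min AVC, the firm produces.
With MC = 80 - 48Q + 6Q^2, P = MC on the upward-sloping part at Q* = 9.
TR = 134·9 = 1206. TC = 1253 + 234 = 1487. Profit = 1206 − 1487 = -$281.
By producing, the firm covers all variable cost plus $972 of fixed cost; shutting down would lose the full $1253.

Profit = -$281 at Q = 9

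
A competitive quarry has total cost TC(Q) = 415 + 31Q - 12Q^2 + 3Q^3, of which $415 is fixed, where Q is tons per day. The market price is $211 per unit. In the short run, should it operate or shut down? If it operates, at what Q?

Produce at Q = 6

Variable cost is VC = 31Q - 12Q^2 + 3Q^3, so AVC = VC/Q = 31 - 12Q + 3Q^2 and MC = dTC/dQ = 31 - 24Q + 9Q^2.
AVC hits its minimum where MC = AVC, at Q = 2, giving min AVC = 31 - 12·2 + 3·2^2 = $19.
P = $211 exceeds min AVC = $19, so the firm stays open.
Solving P = MC: -180 - 24Q + 9Q^2 = 0 ⇒ Q = -10/3 or 6. On the upward-sloping branch, Q* = 6.
Check: AVC at Q = 6 is $67 ≤ P, so revenue covers variable cost.
Profit = P·Q − TC = 211·6 − 817 = $449.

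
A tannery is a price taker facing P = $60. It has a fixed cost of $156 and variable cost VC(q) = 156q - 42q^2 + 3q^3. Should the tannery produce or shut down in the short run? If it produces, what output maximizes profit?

Strip out fixed cost: VC = 156q - 42q^2 + 3q^3. Then AVC = 156 - 42q + 3q^2 and MC = 156 - 84q + 9q^2.
The AVC parabola has its vertex at q = 42/6 = 7, where AVC = 156 - 42·7 + 3·7^2 = $9.
P = $60 exceeds min AVC = $9, so the firm stays open.
P = MC gives 96 - 84q + 9q^2 = 0, with roots 4/3 and 8. Take the larger (rising MC): q* = 8.
Check: AVC at q = 8 is $12 ≤ P, so revenue covers variable cost.
Profit = P·q − TC = 60·8 − 252 = $228.

Produce at q = 8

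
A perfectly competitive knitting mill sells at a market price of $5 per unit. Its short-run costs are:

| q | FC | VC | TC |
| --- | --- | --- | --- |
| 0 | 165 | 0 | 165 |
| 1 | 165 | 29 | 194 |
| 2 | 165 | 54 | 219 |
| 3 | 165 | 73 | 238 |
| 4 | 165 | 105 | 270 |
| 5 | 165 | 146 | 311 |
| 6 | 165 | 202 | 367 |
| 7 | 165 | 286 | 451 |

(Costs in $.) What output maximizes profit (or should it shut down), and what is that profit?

q = 0 (shut down); profit = -$165

Compute π = P·q − TC at each output: q=0: -165; q=1: -189; q=2: -209; q=3: -223; q=4: -250; q=5: -286; q=6: -337; q=7: -416.
Profit is highest at q = 0. Equivalently, the lowest AVC in the table is 73/3 ≈ $24.33 at q = 3, and P = $5 falls below it — price never covers variable cost, so the firm shuts down and loses only its fixed cost.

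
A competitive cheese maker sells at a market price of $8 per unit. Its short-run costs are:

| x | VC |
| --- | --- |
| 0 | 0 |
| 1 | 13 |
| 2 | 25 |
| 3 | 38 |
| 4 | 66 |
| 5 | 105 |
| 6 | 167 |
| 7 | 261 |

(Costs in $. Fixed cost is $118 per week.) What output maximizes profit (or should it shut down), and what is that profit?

x = 0 (shut down); profit = -$118

Profit at each row (π = 8x − TC): x=0: -118; x=1: -123; x=2: -127; x=3: -132; x=4: -152; x=5: -183; x=6: -237; x=7: -323.
Profit is highest at x = 0. Equivalently, the lowest AVC in the table is 25/2 ≈ $12.50 at x = 2, and P = $8 falls below it — price never covers variable cost, so the firm shuts down and loses only its fixed cost.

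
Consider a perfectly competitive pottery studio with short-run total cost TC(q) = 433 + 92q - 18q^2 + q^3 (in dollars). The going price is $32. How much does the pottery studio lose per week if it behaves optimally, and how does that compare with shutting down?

Profit = -$233 at q = 10

AVC = 92 - 18q + q^2; min AVC = $11 at q = 9. Since P = $32 ≥ min AVC, the firm produces.
MC = 92 - 36q + 3q^2. Setting P = MC and taking the root on the rising branch gives q* = 10.
TR = 32·10 = 320. TC = 433 + 120 = 553. Profit = 320 − 553 = -$233.
Shutting down would mean losing the fixed cost of $433, so operating at a loss of $233 is better by $200.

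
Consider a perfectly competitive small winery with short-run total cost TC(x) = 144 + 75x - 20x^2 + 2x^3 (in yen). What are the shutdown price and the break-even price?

Shutdown price = ¥25; break-even price = ¥51

Shutdown price = min AVC. AVC = 75 - 20x + 2x^2, with vertex at x = 5 and minimum ¥25.
ATC = 144/x + 75 - 20x + 2x^2. Setting dATC/dx = −144/x^2 − 20 + 4x = 0 gives x = 6 (since 4·6^3 − 20·6^2 = 144).
min ATC = 144/6 + 75 − 20·6 + 2·6^2 = ¥51. That is the break-even price.
Between these two prices the firm operates at a loss; above ¥51 it earns a profit.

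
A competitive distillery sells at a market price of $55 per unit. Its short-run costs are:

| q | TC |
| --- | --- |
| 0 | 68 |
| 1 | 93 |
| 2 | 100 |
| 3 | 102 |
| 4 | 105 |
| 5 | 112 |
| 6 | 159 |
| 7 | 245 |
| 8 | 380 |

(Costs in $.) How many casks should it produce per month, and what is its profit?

Profit at each row (π = 55q − TC): q=0: -68; q=1: -38; q=2: 10; q=3: 63; q=4: 115; q=5: 163; q=6: 171; q=7: 140; q=8: 60.
Profit is maximized at q = 6. AVC there is 91/6 = $15.17 ≤ P, so producing beats shutting down (which would give -$68).

q = 6; profit = $171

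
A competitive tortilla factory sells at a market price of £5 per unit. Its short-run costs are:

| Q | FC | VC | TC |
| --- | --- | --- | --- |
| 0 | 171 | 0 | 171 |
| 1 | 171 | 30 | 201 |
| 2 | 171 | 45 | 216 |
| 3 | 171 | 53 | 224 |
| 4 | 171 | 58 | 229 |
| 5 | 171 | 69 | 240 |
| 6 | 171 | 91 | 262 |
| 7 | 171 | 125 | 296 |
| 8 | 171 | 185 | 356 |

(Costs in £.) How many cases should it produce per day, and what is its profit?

Tabulate TR − TC: Q=0: -171; Q=1: -196; Q=2: -206; Q=3: -209; Q=4: -209; Q=5: -215; Q=6: -232; Q=7: -261; Q=8: -316.
Profit is highest at Q = 0. Equivalently, the lowest AVC in the table is 69/5 ≈ £13.80 at Q = 5, and P = £5 falls below it — price never covers variable cost, so the firm shuts down and loses only its fixed cost.

Q = 0 (shut down); profit = -£171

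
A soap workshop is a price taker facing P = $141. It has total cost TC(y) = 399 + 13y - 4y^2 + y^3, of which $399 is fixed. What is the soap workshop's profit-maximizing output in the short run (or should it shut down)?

Produce at y = 8

Strip out fixed cost: VC = 13y - 4y^2 + y^3. Then AVC = 13 - 4y + y^2 and MC = 13 - 8y + 3y^2.
The AVC parabola has its vertex at y = 4/2 = 2, where AVC = 13 - 4·2 + 2^2 = $9.
P = $141 exceeds min AVC = $9, so the firm stays open.
Set P = MC: 141 = 13 - 8y + 3y^2 → -128 - 8y + 3y^2 = 0. The roots are y = -16/3 and y = 8; the profit-maximizing output is on the rising part of MC, so y* = 8.
Check: AVC at y = 8 is $45 ≤ P, so revenue covers variable cost.
Profit = P·y − TC = 141·8 − 759 = $369.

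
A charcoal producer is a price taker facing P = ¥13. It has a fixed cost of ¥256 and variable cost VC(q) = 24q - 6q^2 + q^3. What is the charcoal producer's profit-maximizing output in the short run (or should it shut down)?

From TC, MC = TC'(q) = 24 - 12q + 3q^2 and AVC = VC/q = 24 - 6q + q^2.
The AVC parabola has its vertex at q = 6/2 = 3, where AVC = 24 - 6·3 + 3^2 = ¥15.
Since P = ¥13 < min AVC = ¥15, price fails to cover variable cost at any output.
Shutting down limits the loss to fixed cost, ¥256.

Shut down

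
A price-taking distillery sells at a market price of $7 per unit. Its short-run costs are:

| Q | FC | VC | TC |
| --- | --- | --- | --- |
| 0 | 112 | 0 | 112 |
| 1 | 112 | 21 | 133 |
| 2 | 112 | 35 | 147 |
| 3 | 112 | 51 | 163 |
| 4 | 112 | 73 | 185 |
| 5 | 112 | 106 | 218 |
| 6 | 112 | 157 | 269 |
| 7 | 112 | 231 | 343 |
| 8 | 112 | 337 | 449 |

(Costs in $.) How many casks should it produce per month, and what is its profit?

Tabulate TR − TC: Q=0: -112; Q=1: -126; Q=2: -133; Q=3: -142; Q=4: -157; Q=5: -183; Q=6: -227; Q=7: -294; Q=8: -393.
Profit is highest at Q = 0. Equivalently, the lowest AVC in the table is 51/3 ≈ $17 at Q = 3, and P = $7 falls below it — price never covers variable cost, so the firm shuts down and loses only its fixed cost.

Q = 0 (shut down); profit = -$112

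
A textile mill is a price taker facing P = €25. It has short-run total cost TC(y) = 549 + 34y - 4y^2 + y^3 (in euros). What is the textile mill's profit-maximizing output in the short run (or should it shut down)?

Shut down

Strip out fixed cost: VC = 34y - 4y^2 + y^3. Then AVC = 34 - 4y + y^2 and MC = 34 - 8y + 3y^2.
The AVC parabola has its vertex at y = 4/2 = 2, where AVC = 34 - 4·2 + 2^2 = €30.
P = €25 lies below min AVC = €30; no output level covers variable cost.
Best response: produce nothing and absorb the €549 fixed cost.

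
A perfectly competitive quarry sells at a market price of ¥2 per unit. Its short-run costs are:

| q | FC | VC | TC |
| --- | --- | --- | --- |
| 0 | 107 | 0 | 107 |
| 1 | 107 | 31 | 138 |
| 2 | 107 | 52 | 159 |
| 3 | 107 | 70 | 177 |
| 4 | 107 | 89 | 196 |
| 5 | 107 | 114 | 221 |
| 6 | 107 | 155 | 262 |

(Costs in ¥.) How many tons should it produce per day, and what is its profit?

Profit at each row (π = 2q − TC): q=0: -107; q=1: -136; q=2: -155; q=3: -171; q=4: -188; q=5: -211; q=6: -250.
Profit is highest at q = 0. Equivalently, the lowest AVC in the table is 89/4 ≈ ¥22.25 at q = 4, and P = ¥2 falls below it — price never covers variable cost, so the firm shuts down and loses only its fixed cost.

q = 0 (shut down); profit = -¥107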